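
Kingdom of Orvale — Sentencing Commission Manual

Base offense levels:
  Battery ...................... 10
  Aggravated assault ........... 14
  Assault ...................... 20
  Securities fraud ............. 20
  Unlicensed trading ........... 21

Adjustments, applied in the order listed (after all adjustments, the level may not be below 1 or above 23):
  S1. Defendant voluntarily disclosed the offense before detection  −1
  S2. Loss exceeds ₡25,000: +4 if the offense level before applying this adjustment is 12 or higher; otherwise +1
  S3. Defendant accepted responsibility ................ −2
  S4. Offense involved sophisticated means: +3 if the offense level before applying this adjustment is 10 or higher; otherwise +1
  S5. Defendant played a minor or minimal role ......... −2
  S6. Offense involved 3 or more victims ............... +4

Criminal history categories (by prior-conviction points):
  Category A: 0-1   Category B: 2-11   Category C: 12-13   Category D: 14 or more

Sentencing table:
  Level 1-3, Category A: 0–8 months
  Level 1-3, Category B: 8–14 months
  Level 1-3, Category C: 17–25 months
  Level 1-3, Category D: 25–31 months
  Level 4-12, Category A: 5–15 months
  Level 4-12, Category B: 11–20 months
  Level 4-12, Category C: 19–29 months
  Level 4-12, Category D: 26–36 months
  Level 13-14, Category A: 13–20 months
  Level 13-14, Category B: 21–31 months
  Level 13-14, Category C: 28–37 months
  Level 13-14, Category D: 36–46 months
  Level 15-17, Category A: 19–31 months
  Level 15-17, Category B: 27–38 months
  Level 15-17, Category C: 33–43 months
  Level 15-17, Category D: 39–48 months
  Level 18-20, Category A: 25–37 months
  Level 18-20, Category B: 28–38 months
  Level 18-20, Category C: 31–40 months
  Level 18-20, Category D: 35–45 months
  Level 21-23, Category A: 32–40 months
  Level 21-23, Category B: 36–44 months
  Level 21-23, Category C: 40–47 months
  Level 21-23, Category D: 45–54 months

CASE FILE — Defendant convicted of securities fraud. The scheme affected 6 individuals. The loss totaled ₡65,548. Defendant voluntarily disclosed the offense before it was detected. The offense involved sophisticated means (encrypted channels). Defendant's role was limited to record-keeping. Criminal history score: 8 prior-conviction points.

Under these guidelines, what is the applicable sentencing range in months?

Base offense level for securities fraud: 20.
S1 applies: 20 − 1 = 19.
S2 applies (level before this adjustment is 19 ≥ 12, so +4): 19 + 4 = 23.
S4 applies (level before this adjustment is 23 ≥ 10, so +3): 23 + 3 = 26.
S5 applies: 26 − 2 = 24.
S6 applies: 24 + 4 = 28.
Level 28 exceeds the maximum of 23; capped at 23.
Final offense level: 23.
Criminal history: 8 prior points → Category B (2-11).
Level 23 falls in the 21-23 band.
Grid: Level 21-23 × Category B = 36-44 months.

36-44 months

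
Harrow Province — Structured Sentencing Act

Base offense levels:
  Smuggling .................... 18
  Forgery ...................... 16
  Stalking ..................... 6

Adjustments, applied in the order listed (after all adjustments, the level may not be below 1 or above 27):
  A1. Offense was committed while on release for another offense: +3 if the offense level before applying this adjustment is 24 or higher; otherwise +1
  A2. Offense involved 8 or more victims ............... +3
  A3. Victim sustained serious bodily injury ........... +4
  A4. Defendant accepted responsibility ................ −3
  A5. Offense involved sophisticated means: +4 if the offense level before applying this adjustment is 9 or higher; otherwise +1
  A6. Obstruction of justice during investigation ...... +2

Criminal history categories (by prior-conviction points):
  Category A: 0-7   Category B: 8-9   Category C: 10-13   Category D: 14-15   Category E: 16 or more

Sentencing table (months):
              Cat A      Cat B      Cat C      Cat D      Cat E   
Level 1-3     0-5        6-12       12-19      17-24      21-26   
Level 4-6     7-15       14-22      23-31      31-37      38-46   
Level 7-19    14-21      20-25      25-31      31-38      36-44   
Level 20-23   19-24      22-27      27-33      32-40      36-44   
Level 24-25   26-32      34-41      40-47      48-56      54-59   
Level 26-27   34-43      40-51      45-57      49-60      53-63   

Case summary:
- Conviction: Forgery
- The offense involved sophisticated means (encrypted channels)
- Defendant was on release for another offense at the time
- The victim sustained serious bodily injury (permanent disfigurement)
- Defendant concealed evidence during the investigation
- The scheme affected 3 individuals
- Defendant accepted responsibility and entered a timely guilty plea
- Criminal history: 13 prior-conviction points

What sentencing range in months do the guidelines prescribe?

Base offense level for forgery: 16.
A1 applies (level before this adjustment is 16 < 24, so +1): 16 + 1 = 17.
A2 does not apply.
A3 applies: 17 + 4 = 21.
A4 applies: 21 − 3 = 18.
A5 applies (level before this adjustment is 18 ≥ 9, so +4): 18 + 4 = 22.
A6 applies: 22 + 2 = 24.
Final offense level: 24.
Criminal history: 13 prior points → Category C (10-13).
Level 24 falls in the 24-25 band.
Grid: Level 24-25 × Category C = 40-47 months.

40-47 months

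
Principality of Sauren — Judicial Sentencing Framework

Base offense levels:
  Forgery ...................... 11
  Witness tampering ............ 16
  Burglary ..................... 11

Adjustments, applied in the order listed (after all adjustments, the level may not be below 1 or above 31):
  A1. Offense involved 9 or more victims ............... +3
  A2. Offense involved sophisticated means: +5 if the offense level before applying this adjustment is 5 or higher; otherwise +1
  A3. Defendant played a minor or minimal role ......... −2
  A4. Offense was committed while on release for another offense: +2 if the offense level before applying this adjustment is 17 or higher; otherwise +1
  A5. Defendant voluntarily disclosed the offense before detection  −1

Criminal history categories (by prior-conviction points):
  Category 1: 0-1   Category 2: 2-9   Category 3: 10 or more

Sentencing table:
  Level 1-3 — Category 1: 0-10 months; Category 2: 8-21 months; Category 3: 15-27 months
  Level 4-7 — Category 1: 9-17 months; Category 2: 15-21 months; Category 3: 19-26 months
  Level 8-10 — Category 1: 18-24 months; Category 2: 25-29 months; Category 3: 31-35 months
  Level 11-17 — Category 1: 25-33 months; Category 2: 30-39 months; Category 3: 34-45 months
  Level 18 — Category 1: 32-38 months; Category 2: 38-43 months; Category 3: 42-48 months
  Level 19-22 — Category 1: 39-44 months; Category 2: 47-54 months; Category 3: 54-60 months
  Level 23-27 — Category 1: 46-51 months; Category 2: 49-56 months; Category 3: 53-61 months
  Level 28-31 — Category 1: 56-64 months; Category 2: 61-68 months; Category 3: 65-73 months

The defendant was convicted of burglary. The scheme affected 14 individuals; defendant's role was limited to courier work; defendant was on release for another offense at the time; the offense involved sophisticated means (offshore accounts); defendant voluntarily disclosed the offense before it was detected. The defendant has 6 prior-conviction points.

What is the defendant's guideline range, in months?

38-43 months

Base offense level for burglary: 11.
A1 applies: 11 + 3 = 14.
A2 applies (level before this adjustment is 14 ≥ 5, so +5): 14 + 5 = 19.
A3 applies: 19 − 2 = 17.
A4 applies (level before this adjustment is 17 ≥ 17, so +2): 17 + 2 = 19.
A5 applies: 19 − 1 = 18.
Final offense level: 18.
Criminal history: 6 prior points → Category 2 (2-9).
Level 18 falls in the 18 band.
Grid: Level 18 × Category 2 = 38-43 months.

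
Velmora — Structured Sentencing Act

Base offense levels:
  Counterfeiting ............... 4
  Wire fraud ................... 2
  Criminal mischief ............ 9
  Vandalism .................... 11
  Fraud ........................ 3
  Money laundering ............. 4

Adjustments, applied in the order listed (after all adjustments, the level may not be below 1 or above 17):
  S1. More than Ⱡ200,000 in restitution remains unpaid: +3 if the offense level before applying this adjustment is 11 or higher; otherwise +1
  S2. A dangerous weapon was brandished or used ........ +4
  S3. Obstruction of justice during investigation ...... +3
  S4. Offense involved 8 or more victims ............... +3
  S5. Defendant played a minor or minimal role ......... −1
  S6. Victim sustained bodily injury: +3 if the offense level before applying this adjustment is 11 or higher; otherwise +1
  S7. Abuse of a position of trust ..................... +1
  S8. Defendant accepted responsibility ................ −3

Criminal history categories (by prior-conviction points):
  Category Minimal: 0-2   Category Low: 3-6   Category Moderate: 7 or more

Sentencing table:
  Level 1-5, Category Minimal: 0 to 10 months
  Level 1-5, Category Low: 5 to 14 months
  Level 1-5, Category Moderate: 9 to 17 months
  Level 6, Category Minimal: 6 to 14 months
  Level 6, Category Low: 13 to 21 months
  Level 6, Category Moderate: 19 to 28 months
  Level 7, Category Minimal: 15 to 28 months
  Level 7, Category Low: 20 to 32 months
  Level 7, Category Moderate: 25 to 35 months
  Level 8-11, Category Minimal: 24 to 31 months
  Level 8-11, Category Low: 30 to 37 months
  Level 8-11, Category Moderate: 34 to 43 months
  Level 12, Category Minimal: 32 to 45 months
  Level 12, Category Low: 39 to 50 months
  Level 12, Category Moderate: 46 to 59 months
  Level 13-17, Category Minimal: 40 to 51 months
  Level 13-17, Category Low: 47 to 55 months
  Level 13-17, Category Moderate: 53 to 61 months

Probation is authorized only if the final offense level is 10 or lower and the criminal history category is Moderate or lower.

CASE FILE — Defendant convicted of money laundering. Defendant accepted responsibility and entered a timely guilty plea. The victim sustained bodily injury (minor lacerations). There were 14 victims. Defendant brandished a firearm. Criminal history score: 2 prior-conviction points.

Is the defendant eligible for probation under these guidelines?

Base offense level for money laundering: 4.
S1 does not apply.
S2 applies: 4 + 4 = 8.
S4 applies: 8 + 3 = 11.
S6 applies (level before this adjustment is 11 ≥ 11, so +3): 11 + 3 = 14.
S7 does not apply.
S8 applies: 14 − 3 = 11.
Final offense level: 11.
Criminal history: 2 prior points → Category Minimal (0-2).
Level 11 falls in the 8-11 band.
Grid: Level 8-11 × Category Minimal = 24-31 months.
Probation check: level 11 > 10 and category Minimal ≤ Moderate → not eligible.

No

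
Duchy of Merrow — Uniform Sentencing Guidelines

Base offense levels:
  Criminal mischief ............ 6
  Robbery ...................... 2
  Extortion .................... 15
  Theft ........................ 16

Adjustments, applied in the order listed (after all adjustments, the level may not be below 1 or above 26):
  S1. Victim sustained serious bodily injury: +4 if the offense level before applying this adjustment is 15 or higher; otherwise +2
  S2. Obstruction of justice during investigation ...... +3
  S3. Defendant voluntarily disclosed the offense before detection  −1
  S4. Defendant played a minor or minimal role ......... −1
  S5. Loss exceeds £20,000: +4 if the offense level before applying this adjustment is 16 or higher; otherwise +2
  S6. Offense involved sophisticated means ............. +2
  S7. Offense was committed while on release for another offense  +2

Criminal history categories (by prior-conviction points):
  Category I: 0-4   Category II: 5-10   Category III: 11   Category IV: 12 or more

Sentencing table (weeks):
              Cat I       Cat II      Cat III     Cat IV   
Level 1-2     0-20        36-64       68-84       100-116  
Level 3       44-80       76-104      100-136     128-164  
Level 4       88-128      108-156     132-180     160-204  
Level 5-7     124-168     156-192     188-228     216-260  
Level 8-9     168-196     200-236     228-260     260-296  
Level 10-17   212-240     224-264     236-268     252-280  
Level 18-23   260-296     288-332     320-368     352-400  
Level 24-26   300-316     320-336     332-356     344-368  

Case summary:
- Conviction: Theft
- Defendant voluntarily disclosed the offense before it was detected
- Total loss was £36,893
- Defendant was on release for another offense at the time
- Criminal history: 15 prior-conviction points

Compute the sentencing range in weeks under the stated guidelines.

Base offense level for theft: 16.
S3 applies: 16 − 1 = 15.
S4 does not apply.
S5 applies (level before this adjustment is 15 < 16, so +2): 15 + 2 = 17.
S7 applies: 17 + 2 = 19.
Final offense level: 19.
Criminal history: 15 prior points → Category IV (12+).
Level 19 falls in the 18-23 band.
Grid: Level 18-23 × Category IV = 352-400 weeks.

352-400 weeks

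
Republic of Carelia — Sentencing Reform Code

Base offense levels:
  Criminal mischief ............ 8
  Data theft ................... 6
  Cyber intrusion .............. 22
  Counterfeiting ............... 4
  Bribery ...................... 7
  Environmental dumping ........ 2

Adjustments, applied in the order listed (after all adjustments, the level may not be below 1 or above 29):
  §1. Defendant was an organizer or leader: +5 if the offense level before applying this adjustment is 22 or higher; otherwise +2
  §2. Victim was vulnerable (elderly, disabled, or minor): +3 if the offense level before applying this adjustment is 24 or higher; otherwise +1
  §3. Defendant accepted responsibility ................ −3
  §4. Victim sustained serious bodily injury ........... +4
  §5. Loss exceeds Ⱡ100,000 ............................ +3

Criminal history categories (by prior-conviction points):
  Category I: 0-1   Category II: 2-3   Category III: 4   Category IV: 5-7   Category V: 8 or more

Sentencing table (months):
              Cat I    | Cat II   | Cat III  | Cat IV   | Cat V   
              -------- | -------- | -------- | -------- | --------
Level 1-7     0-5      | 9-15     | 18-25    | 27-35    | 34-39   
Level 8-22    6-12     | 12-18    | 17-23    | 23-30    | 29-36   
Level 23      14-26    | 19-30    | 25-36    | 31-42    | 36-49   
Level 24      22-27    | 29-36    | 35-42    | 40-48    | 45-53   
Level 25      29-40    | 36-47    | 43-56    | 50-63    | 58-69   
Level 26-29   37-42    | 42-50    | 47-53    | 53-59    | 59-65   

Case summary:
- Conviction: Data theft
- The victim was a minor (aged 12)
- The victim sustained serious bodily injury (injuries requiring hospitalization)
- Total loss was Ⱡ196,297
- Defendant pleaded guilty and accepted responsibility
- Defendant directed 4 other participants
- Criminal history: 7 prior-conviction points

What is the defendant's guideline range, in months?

23-30 months

Base offense level for data theft: 6.
§1 applies (level before this adjustment is 6 < 22, so +2): 6 + 2 = 8.
§2 applies (level before this adjustment is 8 < 24, so +1): 8 + 1 = 9.
§3 applies: 9 − 3 = 6.
§4 applies: 6 + 4 = 10.
§5 applies: 10 + 3 = 13.
Final offense level: 13.
Criminal history: 7 prior points → Category IV (5-7).
Level 13 falls in the 8-22 band.
Grid: Level 8-22 × Category IV = 23-30 months.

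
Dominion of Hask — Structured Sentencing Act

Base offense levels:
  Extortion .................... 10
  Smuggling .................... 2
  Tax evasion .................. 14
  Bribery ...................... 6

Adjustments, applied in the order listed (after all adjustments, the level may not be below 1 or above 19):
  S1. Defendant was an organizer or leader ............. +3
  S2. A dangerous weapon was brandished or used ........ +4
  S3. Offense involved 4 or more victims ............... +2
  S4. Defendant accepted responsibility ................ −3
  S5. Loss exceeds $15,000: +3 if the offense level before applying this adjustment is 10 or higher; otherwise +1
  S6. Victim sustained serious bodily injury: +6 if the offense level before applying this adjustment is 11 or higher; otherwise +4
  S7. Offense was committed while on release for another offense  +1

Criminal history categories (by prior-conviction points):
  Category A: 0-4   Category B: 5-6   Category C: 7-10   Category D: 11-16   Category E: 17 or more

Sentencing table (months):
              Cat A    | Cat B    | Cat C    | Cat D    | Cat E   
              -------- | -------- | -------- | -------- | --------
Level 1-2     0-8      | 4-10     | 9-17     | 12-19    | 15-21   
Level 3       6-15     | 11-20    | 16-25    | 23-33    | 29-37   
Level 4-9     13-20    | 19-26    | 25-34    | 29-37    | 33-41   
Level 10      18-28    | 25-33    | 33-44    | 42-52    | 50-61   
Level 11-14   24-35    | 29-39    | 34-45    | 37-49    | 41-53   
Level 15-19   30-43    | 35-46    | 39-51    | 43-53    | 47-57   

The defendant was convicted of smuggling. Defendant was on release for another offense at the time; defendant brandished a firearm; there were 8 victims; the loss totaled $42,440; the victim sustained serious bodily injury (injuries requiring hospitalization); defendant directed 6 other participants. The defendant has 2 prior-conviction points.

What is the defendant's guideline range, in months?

Base offense level for smuggling: 2.
S1 applies: 2 + 3 = 5.
S2 applies: 5 + 4 = 9.
S3 applies: 9 + 2 = 11.
S5 applies (level before this adjustment is 11 ≥ 10, so +3): 11 + 3 = 14.
S6 applies (level before this adjustment is 14 ≥ 11, so +6): 14 + 6 = 20.
S7 applies: 20 + 1 = 21.
Level 21 exceeds the maximum of 19; capped at 19.
Final offense level: 19.
Criminal history: 2 prior points → Category A (0-4).
Level 19 falls in the 15-19 band.
Grid: Level 15-19 × Category A = 30-43 months.

30-43 months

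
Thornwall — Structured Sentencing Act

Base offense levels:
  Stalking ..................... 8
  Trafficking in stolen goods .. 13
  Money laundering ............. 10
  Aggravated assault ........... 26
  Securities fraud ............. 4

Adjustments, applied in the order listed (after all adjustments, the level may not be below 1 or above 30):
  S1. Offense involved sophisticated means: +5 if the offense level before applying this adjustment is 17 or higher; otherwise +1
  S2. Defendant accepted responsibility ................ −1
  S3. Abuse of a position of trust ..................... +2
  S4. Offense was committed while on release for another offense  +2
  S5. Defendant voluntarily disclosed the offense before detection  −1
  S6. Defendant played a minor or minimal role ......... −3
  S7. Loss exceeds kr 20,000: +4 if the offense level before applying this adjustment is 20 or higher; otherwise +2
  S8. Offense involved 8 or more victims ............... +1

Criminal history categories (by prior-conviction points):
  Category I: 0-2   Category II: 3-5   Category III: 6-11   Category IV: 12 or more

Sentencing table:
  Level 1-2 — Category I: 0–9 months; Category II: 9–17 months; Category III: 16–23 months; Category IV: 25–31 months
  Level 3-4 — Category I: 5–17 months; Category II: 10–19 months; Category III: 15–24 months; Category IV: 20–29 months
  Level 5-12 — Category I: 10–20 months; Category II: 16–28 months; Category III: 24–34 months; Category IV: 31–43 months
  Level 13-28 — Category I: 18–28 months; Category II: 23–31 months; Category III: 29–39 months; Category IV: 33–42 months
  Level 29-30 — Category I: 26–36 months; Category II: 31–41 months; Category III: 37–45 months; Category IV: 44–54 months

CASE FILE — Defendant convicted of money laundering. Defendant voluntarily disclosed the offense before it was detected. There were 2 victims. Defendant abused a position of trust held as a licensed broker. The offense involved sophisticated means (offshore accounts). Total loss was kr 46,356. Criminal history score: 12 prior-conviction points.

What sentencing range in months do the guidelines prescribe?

Base offense level for money laundering: 10.
S1 applies (level before this adjustment is 10 < 17, so +1): 10 + 1 = 11.
S3 applies: 11 + 2 = 13.
S5 applies: 13 − 1 = 12.
S6 does not apply.
S7 applies (level before this adjustment is 12 < 20, so +2): 12 + 2 = 14.
Final offense level: 14.
Criminal history: 12 prior points → Category IV (12+).
Level 14 falls in the 13-28 band.
Grid: Level 13-28 × Category IV = 33-42 months.

33-42 months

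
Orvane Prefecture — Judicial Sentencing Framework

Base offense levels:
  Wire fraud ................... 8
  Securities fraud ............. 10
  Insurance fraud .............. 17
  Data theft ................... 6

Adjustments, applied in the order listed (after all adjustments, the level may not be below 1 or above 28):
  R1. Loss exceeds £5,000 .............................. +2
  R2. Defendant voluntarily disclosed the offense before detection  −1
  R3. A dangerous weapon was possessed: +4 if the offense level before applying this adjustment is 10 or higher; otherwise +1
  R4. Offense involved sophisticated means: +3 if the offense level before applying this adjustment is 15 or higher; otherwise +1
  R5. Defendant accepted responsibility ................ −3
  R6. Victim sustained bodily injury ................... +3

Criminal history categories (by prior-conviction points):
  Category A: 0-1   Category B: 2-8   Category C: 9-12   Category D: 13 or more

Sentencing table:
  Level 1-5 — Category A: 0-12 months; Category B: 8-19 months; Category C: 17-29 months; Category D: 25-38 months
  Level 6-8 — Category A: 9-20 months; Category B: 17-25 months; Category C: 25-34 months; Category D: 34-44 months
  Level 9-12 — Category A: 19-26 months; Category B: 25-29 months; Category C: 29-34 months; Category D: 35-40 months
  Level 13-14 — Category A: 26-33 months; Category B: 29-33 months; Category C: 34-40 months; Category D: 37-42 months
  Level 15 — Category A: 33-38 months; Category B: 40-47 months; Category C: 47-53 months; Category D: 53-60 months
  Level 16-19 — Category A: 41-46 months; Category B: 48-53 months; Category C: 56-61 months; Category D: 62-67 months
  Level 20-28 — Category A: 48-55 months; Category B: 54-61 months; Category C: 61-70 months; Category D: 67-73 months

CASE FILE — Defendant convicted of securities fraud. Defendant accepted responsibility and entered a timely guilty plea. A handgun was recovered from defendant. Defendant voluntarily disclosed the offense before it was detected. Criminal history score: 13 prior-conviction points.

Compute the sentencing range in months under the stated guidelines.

Base offense level for securities fraud: 10.
R1 does not apply.
R2 applies: 10 − 1 = 9.
R3 applies (level before this adjustment is 9 < 10, so +1): 9 + 1 = 10.
R5 applies: 10 − 3 = 7.
Final offense level: 7.
Criminal history: 13 prior points → Category D (13+).
Level 7 falls in the 6-8 band.
Grid: Level 6-8 × Category D = 34-44 months.

34-44 months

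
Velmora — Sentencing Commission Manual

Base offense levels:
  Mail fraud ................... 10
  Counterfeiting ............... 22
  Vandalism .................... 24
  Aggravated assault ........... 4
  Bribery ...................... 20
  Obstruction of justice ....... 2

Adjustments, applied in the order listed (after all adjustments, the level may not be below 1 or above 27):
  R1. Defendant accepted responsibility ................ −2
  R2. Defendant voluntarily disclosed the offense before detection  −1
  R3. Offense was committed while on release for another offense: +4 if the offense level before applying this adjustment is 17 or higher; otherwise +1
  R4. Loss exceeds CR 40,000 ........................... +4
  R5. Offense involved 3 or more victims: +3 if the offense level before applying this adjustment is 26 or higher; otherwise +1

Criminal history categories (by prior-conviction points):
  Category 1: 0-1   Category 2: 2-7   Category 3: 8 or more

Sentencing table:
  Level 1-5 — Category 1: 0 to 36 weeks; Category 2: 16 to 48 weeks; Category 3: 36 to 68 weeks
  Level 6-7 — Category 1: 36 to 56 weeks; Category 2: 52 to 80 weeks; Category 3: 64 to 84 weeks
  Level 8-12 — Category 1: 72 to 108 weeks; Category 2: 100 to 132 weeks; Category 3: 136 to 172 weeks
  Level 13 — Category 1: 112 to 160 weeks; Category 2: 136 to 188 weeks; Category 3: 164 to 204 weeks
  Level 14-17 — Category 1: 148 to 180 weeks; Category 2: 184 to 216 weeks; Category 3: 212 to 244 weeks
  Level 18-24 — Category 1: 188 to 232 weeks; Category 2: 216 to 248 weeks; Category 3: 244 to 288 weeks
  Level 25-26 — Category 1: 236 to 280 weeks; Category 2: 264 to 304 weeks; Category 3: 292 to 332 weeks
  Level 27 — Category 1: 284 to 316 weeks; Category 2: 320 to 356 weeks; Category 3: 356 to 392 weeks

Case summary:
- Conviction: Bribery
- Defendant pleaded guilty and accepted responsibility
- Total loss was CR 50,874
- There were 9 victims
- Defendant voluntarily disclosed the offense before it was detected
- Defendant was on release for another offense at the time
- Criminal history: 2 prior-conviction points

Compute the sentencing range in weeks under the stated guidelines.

Base offense level for bribery: 20.
R1 applies: 20 − 2 = 18.
R2 applies: 18 − 1 = 17.
R3 applies (level before this adjustment is 17 ≥ 17, so +4): 17 + 4 = 21.
R4 applies: 21 + 4 = 25.
R5 applies (level before this adjustment is 25 < 26, so +1): 25 + 1 = 26.
Final offense level: 26.
Criminal history: 2 prior points → Category 2 (2-7).
Level 26 falls in the 25-26 band.
Grid: Level 25-26 × Category 2 = 264-304 weeks.

264-304 weeks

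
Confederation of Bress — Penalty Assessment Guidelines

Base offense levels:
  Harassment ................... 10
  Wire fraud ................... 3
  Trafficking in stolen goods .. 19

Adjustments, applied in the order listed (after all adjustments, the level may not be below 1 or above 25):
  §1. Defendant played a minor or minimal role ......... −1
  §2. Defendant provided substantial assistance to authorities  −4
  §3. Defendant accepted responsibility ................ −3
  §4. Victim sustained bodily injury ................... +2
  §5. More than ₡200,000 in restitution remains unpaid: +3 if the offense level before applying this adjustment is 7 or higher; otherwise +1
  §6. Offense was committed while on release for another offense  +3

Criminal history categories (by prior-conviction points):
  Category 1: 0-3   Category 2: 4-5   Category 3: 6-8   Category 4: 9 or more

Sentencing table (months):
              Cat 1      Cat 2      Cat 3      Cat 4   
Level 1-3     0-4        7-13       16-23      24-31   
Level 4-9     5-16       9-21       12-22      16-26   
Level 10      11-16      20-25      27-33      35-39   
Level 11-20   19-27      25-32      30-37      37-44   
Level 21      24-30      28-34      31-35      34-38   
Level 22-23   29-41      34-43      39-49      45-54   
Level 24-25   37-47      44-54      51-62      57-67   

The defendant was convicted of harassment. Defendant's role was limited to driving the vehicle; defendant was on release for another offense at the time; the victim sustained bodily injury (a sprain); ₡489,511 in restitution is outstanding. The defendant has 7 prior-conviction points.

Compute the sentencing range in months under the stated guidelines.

30-37 months

Base offense level for harassment: 10.
§1 applies: 10 − 1 = 9.
§2 does not apply.
§4 applies: 9 + 2 = 11.
§5 applies (level before this adjustment is 11 ≥ 7, so +3): 11 + 3 = 14.
§6 applies: 14 + 3 = 17.
Final offense level: 17.
Criminal history: 7 prior points → Category 3 (6-8).
Level 17 falls in the 11-20 band.
Grid: Level 11-20 × Category 3 = 30-37 months.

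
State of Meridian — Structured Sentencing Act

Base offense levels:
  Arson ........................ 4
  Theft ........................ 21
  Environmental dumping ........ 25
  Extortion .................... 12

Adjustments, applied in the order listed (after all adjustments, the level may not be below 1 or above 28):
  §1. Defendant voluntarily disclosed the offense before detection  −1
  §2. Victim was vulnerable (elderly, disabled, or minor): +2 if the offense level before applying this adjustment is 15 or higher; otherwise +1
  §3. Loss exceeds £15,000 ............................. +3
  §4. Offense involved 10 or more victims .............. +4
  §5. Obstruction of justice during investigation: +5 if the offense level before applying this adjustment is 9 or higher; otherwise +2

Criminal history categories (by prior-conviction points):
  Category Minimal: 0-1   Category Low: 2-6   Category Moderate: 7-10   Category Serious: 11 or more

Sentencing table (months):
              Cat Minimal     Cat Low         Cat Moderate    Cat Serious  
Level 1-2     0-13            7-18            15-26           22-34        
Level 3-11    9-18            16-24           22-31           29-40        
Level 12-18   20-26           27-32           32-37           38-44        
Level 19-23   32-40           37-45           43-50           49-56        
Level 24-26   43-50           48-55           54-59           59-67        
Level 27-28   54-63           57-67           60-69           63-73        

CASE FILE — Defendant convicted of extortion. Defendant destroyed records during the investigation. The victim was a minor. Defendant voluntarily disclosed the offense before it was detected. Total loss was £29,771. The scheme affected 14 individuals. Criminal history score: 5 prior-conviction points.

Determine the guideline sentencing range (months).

Base offense level for extortion: 12.
§1 applies: 12 − 1 = 11.
§2 applies (level before this adjustment is 11 < 15, so +1): 11 + 1 = 12.
§3 applies: 12 + 3 = 15.
§4 applies: 15 + 4 = 19.
§5 applies (level before this adjustment is 19 ≥ 9, so +5): 19 + 5 = 24.
Final offense level: 24.
Criminal history: 5 prior points → Category Low (2-6).
Level 24 falls in the 24-26 band.
Grid: Level 24-26 × Category Low = 48-55 months.

48-55 months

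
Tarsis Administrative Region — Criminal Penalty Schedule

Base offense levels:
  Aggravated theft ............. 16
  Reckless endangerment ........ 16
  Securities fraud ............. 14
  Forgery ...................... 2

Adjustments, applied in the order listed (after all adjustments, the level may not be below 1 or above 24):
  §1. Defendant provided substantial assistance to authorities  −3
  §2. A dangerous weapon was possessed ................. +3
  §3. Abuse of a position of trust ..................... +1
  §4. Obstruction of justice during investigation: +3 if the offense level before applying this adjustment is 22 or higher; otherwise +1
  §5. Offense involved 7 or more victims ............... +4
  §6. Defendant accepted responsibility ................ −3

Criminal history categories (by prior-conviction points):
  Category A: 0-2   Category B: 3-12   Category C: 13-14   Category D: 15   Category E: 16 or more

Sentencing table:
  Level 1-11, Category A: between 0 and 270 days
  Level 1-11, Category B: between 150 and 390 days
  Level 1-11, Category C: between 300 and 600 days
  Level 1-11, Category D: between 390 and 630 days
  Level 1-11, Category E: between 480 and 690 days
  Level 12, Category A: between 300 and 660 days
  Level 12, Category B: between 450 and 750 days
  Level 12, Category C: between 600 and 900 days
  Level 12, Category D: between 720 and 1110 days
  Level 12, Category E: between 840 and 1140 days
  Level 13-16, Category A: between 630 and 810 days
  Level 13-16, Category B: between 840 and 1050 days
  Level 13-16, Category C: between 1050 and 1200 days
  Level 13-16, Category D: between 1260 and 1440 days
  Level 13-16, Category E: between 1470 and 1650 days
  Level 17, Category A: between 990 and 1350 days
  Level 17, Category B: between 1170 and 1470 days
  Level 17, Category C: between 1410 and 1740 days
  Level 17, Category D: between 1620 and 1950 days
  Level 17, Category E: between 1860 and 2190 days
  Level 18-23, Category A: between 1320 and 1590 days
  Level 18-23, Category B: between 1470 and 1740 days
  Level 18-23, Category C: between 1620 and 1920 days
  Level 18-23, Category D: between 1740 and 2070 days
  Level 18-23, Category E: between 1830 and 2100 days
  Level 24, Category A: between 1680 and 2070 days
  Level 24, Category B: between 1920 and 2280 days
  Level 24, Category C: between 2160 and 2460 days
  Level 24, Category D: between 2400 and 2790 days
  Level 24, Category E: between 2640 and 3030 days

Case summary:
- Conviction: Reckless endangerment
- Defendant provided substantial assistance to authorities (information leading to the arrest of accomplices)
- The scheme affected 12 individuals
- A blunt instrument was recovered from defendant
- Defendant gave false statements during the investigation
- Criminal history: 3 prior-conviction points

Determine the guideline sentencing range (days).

1470-1740 days

Base offense level for reckless endangerment: 16.
§1 applies: 16 − 3 = 13.
§2 applies: 13 + 3 = 16.
§4 applies (level before this adjustment is 16 < 22, so +1): 16 + 1 = 17.
§5 applies: 17 + 4 = 21.
§6 does not apply.
Final offense level: 21.
Criminal history: 3 prior points → Category B (3-12).
Level 21 falls in the 18-23 band.
Grid: Level 18-23 × Category B = 1470-1740 days.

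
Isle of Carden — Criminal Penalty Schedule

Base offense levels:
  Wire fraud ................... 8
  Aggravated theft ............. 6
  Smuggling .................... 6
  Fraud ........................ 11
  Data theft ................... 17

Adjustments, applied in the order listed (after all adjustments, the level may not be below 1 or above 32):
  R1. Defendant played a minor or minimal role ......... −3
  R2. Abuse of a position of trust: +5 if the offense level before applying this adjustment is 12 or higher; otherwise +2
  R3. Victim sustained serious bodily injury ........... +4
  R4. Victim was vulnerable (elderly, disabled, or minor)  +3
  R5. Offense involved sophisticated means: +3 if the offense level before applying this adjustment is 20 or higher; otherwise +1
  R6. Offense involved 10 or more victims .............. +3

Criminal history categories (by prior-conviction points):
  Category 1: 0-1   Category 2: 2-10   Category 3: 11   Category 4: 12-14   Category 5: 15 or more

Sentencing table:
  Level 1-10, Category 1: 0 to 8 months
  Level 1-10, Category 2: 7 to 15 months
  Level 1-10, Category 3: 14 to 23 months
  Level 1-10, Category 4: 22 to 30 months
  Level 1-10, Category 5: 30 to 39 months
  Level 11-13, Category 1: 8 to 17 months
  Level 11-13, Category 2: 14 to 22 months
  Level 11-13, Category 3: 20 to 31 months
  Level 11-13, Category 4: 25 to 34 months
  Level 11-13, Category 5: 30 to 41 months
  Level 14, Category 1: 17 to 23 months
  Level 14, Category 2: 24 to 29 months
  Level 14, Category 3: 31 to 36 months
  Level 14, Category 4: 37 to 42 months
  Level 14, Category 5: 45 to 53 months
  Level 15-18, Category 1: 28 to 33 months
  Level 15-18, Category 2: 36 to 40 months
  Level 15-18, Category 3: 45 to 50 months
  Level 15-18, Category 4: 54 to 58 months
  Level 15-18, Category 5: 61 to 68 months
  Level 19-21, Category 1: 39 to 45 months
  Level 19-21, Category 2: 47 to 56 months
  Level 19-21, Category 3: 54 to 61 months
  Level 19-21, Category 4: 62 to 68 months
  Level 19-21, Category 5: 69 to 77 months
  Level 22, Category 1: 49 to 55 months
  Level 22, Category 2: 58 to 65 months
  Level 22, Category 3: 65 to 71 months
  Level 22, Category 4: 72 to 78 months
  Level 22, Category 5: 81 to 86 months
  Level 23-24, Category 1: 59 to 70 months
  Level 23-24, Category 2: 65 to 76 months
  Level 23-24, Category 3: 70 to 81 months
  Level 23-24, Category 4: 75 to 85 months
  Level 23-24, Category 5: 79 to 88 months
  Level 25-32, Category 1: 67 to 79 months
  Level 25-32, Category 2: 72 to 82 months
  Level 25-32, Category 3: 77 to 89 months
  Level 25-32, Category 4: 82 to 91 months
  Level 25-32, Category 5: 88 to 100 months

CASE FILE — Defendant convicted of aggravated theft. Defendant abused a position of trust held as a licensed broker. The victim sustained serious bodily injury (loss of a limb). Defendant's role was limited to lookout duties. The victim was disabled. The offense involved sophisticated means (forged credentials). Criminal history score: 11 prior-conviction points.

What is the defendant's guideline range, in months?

Base offense level for aggravated theft: 6.
R1 applies: 6 − 3 = 3.
R2 applies (level before this adjustment is 3 < 12, so +2): 3 + 2 = 5.
R3 applies: 5 + 4 = 9.
R4 applies: 9 + 3 = 12.
R5 applies (level before this adjustment is 12 < 20, so +1): 12 + 1 = 13.
R6 does not apply.
Final offense level: 13.
Criminal history: 11 prior points → Category 3 (11).
Level 13 falls in the 11-13 band.
Grid: Level 11-13 × Category 3 = 20-31 months.

20-31 months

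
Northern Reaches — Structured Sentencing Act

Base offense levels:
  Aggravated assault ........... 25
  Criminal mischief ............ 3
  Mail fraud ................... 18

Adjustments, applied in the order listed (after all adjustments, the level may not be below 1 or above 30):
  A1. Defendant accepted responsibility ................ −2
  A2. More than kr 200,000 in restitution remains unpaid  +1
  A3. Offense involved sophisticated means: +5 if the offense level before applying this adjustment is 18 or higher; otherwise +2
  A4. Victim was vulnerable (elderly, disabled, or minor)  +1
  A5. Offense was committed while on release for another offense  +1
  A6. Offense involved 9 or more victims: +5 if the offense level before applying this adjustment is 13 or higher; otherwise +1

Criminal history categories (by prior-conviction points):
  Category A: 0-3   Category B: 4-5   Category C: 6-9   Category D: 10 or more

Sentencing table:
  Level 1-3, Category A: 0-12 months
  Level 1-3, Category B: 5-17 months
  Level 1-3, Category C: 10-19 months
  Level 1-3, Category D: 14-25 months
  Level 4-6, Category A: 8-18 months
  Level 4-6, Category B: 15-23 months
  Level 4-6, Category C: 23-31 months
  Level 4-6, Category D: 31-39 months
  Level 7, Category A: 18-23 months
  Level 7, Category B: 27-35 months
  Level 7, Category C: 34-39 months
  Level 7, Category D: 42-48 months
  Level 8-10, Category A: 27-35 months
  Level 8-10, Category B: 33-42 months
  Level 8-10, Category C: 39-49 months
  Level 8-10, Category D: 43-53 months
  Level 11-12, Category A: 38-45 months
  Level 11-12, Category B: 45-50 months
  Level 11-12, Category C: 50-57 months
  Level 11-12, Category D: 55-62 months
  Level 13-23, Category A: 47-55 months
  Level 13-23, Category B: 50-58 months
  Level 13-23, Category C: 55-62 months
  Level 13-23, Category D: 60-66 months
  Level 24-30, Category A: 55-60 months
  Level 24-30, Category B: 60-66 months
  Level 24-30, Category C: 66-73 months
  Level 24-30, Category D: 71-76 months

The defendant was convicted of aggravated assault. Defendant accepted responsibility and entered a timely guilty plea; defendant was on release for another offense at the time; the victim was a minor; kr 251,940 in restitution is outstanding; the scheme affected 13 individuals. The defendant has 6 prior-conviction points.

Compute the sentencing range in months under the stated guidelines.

66-73 months

Base offense level for aggravated assault: 25.
A1 applies: 25 − 2 = 23.
A2 applies: 23 + 1 = 24.
A3 does not apply.
A4 applies: 24 + 1 = 25.
A5 applies: 25 + 1 = 26.
A6 applies (level before this adjustment is 26 ≥ 13, so +5): 26 + 5 = 31.
Level 31 exceeds the maximum of 30; capped at 30.
Final offense level: 30.
Criminal history: 6 prior points → Category C (6-9).
Level 30 falls in the 24-30 band.
Grid: Level 24-30 × Category C = 66-73 months.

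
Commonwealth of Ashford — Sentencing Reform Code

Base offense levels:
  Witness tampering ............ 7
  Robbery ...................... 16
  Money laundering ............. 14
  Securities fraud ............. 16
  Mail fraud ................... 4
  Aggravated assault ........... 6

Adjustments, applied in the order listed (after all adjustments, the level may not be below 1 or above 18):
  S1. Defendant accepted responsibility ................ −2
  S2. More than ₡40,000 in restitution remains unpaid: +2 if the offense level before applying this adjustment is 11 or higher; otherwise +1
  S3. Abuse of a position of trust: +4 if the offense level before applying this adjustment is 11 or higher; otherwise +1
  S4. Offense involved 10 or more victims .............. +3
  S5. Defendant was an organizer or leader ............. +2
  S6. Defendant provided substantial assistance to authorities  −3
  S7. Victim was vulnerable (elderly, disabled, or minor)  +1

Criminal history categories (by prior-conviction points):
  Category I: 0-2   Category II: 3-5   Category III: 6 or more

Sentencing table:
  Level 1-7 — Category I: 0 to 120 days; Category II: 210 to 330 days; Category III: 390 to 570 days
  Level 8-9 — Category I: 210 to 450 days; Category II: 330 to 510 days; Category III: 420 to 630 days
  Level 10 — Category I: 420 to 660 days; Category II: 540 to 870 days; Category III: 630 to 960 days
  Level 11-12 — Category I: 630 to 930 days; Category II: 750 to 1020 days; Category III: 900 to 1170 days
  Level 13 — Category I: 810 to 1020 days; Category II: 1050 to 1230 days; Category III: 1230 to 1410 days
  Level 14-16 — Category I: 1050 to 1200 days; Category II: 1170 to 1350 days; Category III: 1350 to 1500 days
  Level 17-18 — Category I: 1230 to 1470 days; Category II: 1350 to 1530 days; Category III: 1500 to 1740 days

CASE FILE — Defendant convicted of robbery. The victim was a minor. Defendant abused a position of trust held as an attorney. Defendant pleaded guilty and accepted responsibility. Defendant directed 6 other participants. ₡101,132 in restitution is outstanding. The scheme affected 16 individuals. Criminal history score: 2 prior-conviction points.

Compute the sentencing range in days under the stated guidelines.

Base offense level for robbery: 16.
S1 applies: 16 − 2 = 14.
S2 applies (level before this adjustment is 14 ≥ 11, so +2): 14 + 2 = 16.
S3 applies (level before this adjustment is 16 ≥ 11, so +4): 16 + 4 = 20.
S4 applies: 20 + 3 = 23.
S5 applies: 23 + 2 = 25.
S6 does not apply.
S7 applies: 25 + 1 = 26.
Level 26 exceeds the maximum of 18; capped at 18.
Final offense level: 18.
Criminal history: 2 prior points → Category I (0-2).
Level 18 falls in the 17-18 band.
Grid: Level 17-18 × Category I = 1230-1470 days.

1230-1470 days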